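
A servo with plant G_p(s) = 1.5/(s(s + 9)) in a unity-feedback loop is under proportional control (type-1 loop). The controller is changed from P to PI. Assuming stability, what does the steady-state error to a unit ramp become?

The integrator raises the loop to type 2, so K_v → ∞ and e_ss to a ramp is zero.

0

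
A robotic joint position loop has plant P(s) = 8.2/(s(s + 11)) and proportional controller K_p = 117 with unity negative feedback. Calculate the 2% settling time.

T_s ≈ 0.727 s

The closed-loop denominator s² + 11s + 959.4 gives ω_n = √959.4 = 30.97 and ζ = 11/(2ω_n) = 0.1776.
2% settling time T_s ≈ 4/(ζω_n) = 4/5.5 = 0.727 s.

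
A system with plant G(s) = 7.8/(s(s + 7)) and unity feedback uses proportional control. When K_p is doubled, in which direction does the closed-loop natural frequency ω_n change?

increase

ω_n = √(7.8·K_p), which grows with K_p.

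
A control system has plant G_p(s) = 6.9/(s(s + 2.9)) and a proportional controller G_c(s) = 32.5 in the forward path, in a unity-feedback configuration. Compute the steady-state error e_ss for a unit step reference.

The open loop G_c(s)G_p(s) has a pole at the origin (type 1), so the static position error constant is infinite and e_ss = 1/(1+∞) = 0.

0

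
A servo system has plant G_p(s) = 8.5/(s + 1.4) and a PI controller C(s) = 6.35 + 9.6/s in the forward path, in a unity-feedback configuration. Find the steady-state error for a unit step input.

The open loop C(s)G_p(s) has a pole at the origin (type 1), so the static position error constant is infinite and e_ss = 1/(1+∞) = 0.

0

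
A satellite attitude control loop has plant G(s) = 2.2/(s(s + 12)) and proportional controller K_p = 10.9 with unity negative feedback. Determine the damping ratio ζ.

The closed-loop denominator is s(s+12) + 10.9·2.2 = s² + 12s + 23.98.
Matching s² + 2ζω_n s + ω_n²: ω_n = √23.98 = 4.897 rad/s and 2ζω_n = 12, so ζ = 12/(2·4.897) = 1.23.

ζ = 1.23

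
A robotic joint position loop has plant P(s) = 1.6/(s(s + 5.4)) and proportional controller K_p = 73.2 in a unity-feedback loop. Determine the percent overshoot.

From 1 + K_pP(s) = 0: s² + 5.4s + 117.1 = 0 ⇒ ω_n = 10.82, ζ = 0.2495.
%OS = 100·exp(−πζ/√(1−ζ²)) = 100·exp(−π·0.2495/√0.9378) = 44.5%.

44.5%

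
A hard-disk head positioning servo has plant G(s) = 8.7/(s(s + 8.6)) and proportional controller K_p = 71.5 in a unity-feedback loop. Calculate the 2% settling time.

T_s ≈ 0.93 s

Closed-loop characteristic equation: s² + 8.6s + 622 = 0, so ω_n = 24.94 rad/s and ζ = 8.6/(2·24.94) = 0.1724.
2% settling time T_s ≈ 4/(ζω_n) = 4/4.3 = 0.93 s.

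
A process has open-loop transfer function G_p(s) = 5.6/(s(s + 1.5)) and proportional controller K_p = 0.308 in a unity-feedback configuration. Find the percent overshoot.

Closed-loop characteristic equation: s² + 1.5s + 1.725 = 0, so ω_n = 1.313 rad/s and ζ = 1.5/(2·1.313) = 0.5711.
%OS = 100·exp(−πζ/√(1−ζ²)) = 100·exp(−π·0.5711/√0.6739) = 11.2%.

11.2%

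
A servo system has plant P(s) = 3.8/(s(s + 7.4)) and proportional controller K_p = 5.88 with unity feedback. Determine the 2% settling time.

Closed-loop characteristic equation: s² + 7.4s + 22.34 = 0, so ω_n = 4.727 rad/s and ζ = 7.4/(2·4.727) = 0.7827.
2% settling time T_s ≈ 4/(ζω_n) = 4/3.7 = 1.08 s.

T_s ≈ 1.08 s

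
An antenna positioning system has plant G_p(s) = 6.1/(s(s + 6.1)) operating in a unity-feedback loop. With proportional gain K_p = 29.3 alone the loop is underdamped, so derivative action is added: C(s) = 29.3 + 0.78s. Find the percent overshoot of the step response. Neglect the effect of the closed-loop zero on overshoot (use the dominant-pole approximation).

24.8%

Forward path: (29.3 + 0.78s)·6.1/(s(s+6.1)). The closed-loop characteristic equation is s² + (6.1 + 6.1·0.78)s + 6.1·29.3 = 0.
That is s² + 10.86s + 178.7 = 0, so ω_n = 13.37 rad/s and ζ = 10.86/(2·13.37) = 0.4061.
%OS = 100·exp(−πζ/√(1−ζ²)) = 24.8%.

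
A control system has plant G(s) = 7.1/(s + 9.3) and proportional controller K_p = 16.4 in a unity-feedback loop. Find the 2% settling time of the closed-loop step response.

T_s ≈ 0.0318 s

Closed-loop transfer function: T(s) = K_p·G(s)/(1 + K_p·G(s)) = 116.4/(s + 9.3 + 116.4) = 116.4/(s + 125.7).
Time constant τ = 1/125.7 = 0.007953 s, so the 2% settling time is about 4τ = 0.0318 s.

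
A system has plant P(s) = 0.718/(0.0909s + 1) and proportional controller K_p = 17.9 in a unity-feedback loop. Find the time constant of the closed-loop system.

τ = 0.00656 s

Closed loop: T(s) = K_p·P/(1+K_p·P) = 12.85/(0.0909s + 1 + 12.85), with pole at s = −(1 + 12.85)/0.0909 = −152.4.
Closed-loop time constant τ = 1/152.4 = 0.00656 s.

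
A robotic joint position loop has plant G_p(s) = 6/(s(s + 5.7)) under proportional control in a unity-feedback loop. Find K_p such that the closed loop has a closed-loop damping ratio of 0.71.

Closed-loop characteristic equation: s² + 5.7s + K_p·6 = 0.
So ω_n = √(6K_p) and 2ζω_n = 5.7, giving ζ = 5.7/(2√(6K_p)).
Setting ζ = 0.71: √(6K_p) = 5.7/(2·0.71) = 4.014, so K_p = 16.11/6 = 2.69.

K_p = 2.69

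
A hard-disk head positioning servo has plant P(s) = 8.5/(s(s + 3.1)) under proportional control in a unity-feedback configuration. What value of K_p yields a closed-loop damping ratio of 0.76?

K_p = 0.489

Closed-loop characteristic equation: s² + 3.1s + K_p·8.5 = 0.
So ω_n = √(8.5K_p) and 2ζω_n = 3.1, giving ζ = 3.1/(2√(8.5K_p)).
Setting ζ = 0.76: √(8.5K_p) = 3.1/(2·0.76) = 2.039, so K_p = 4.159/8.5 = 0.489.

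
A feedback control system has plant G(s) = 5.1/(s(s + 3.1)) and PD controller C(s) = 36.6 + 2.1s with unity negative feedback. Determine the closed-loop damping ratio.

ζ = 0.505

Forward path: (36.6 + 2.1s)·5.1/(s(s+3.1)). The closed-loop characteristic equation is s² + (3.1 + 5.1·2.1)s + 5.1·36.6 = 0.
That is s² + 13.81s + 186.7 = 0, so ω_n = 13.66 rad/s and ζ = 13.81/(2·13.66) = 0.5054.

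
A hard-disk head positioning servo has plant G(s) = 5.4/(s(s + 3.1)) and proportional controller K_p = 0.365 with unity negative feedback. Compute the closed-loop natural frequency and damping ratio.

The closed-loop denominator is s(s+3.1) + 0.365·5.4 = s² + 3.1s + 1.971.
So ω_n² = 1.971 ⇒ ω_n = 1.404 rad/s, and ζ = 3.1/(2ω_n) = 1.1.

ω_n = 1.4 rad/s, ζ = 1.1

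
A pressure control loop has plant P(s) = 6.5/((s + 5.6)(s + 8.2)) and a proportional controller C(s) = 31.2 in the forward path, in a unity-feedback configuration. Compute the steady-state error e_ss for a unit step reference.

0.185

The loop is type 0. Static position error constant K_pos = C(0)·P(0) = 31.2·0.1416 = 4.416.
Steady-state error to a unit step: e_ss = 1/(1+K_pos) = 1/5.416 = 0.185.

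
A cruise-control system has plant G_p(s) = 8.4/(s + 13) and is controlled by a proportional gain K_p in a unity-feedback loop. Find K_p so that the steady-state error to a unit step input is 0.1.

Steady-state error for a unit step on this type-0 loop is 1/(1 + K_p·G_p(0)).
G_p(0) = 0.6462. Require 1/(1 + K_p·0.6462) = 0.1, so 1 + 0.6462·K_p = 10.
K_p = (10 − 1)/0.6462 = 13.9.

K_p = 13.9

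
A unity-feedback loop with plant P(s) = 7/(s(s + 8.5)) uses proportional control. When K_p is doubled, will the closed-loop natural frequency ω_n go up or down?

increase

ω_n = √(7·K_p), which grows with K_p.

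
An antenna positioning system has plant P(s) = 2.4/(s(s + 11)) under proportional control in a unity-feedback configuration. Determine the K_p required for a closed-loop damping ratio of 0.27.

K_p = 173

Closed-loop characteristic equation: s² + 11s + K_p·2.4 = 0.
So ω_n = √(2.4K_p) and 2ζω_n = 11, giving ζ = 11/(2√(2.4K_p)).
Setting ζ = 0.27: √(2.4K_p) = 11/(2·0.27) = 20.37, so K_p = 415/2.4 = 173.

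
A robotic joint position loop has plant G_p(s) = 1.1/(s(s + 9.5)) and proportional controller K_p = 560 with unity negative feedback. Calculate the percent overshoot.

From 1 + K_pG_p(s) = 0: s² + 9.5s + 616 = 0 ⇒ ω_n = 24.82, ζ = 0.1914.
%OS = 100·exp(−πζ/√(1−ζ²)) = 100·exp(−π·0.1914/√0.9634) = 54.2%.

54.2%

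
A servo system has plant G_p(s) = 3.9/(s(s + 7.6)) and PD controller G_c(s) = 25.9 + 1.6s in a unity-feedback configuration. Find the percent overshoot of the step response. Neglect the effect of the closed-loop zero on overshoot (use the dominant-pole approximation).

5.07%

Forward path: (25.9 + 1.6s)·3.9/(s(s+7.6)). The closed-loop characteristic equation is s² + (7.6 + 3.9·1.6)s + 3.9·25.9 = 0.
That is s² + 13.84s + 101 = 0, so ω_n = 10.05 rad/s and ζ = 13.84/(2·10.05) = 0.6885.
%OS = 100·exp(−πζ/√(1−ζ²)) = 5.07%.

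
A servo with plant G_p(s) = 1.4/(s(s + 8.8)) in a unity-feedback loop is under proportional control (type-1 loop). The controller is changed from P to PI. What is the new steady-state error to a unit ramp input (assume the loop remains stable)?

The integrator raises the loop to type 2, so K_v → ∞ and e_ss to a ramp is zero.

0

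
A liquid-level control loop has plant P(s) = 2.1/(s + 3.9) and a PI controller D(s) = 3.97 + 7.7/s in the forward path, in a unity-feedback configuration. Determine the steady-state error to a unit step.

0

The open loop D(s)P(s) has a pole at the origin (type 1), so the static position error constant is infinite and e_ss = 1/(1+∞) = 0.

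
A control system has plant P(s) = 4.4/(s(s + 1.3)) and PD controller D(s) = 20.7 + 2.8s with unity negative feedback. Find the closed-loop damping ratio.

Forward path: (20.7 + 2.8s)·4.4/(s(s+1.3)). The closed-loop characteristic equation is s² + (1.3 + 4.4·2.8)s + 4.4·20.7 = 0.
That is s² + 13.62s + 91.08 = 0, so ω_n = 9.544 rad/s and ζ = 13.62/(2·9.544) = 0.7136.

ζ = 0.714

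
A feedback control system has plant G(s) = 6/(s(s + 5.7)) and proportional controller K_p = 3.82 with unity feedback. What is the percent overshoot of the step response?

9.75%

The closed-loop denominator s² + 5.7s + 22.92 gives ω_n = √22.92 = 4.787 and ζ = 5.7/(2ω_n) = 0.5953.
%OS = 100·exp(−πζ/√(1−ζ²)) = 100·exp(−π·0.5953/√0.6456) = 9.75%.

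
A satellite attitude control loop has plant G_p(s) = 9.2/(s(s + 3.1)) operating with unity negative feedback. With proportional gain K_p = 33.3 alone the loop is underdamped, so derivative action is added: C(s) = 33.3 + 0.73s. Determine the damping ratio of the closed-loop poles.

ζ = 0.28

Forward path: (33.3 + 0.73s)·9.2/(s(s+3.1)). The closed-loop characteristic equation is s² + (3.1 + 9.2·0.73)s + 9.2·33.3 = 0.
That is s² + 9.816s + 306.4 = 0, so ω_n = 17.5 rad/s and ζ = 9.816/(2·17.5) = 0.2804.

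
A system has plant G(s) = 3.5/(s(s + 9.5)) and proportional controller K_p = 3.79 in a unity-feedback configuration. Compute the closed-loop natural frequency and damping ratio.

ω_n = 3.64 rad/s, ζ = 1.3

The closed-loop denominator is s(s+9.5) + 3.79·3.5 = s² + 9.5s + 13.27.
Matching s² + 2ζω_n s + ω_n²: ω_n = √13.27 = 3.642 rad/s and 2ζω_n = 9.5, so ζ = 9.5/(2·3.642) = 1.3.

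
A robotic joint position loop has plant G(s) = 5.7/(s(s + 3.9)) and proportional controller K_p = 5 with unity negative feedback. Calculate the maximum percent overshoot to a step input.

29.2%

From 1 + K_pG(s) = 0: s² + 3.9s + 28.5 = 0 ⇒ ω_n = 5.339, ζ = 0.3653.
%OS = 100·exp(−πζ/√(1−ζ²)) = 100·exp(−π·0.3653/√0.8666) = 29.2%.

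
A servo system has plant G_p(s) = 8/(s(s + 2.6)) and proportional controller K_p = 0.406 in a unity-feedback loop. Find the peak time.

From 1 + K_pG_p(s) = 0: s² + 2.6s + 3.248 = 0 ⇒ ω_n = 1.802, ζ = 0.7213.
Damped frequency ω_d = ω_n√(1−ζ²) = 1.248 rad/s, so peak time T_p = π/ω_d = 2.52 s.

T_p = 2.52 s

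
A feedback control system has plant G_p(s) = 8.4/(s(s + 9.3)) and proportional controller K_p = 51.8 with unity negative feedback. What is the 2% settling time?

T_s ≈ 0.86 s

The closed-loop denominator s² + 9.3s + 435.1 gives ω_n = √435.1 = 20.86 and ζ = 9.3/(2ω_n) = 0.2229.
2% settling time T_s ≈ 4/(ζω_n) = 4/4.65 = 0.86 s.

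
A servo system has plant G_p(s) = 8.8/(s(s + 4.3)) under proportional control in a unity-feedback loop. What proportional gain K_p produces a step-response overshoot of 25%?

K_p = 3.22

From %OS = 100·exp(−πζ/√(1−ζ²)) = 25%, ζ = −ln(0.25)/√(π²+ln²(0.25)) = 0.4037.
Characteristic equation s² + 4.3s + 8.8K_p = 0 gives ζ = 4.3/(2√(8.8K_p)).
Setting ζ = 0.4037: √(8.8K_p) = 4.3/(2·0.4037) = 5.326, so K_p = 28.36/8.8 = 3.22.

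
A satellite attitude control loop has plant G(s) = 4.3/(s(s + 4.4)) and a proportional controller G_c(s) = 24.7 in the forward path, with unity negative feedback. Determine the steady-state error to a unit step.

The open loop G_c(s)G(s) has a pole at the origin (type 1), so the static position error constant is infinite and e_ss = 1/(1+∞) = 0.

0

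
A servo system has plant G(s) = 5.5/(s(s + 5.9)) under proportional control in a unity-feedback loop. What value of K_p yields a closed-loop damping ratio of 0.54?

K_p = 5.43

Closed-loop characteristic equation: s² + 5.9s + K_p·5.5 = 0.
So ω_n = √(5.5K_p) and 2ζω_n = 5.9, giving ζ = 5.9/(2√(5.5K_p)).
Setting ζ = 0.54: √(5.5K_p) = 5.9/(2·0.54) = 5.463, so K_p = 29.84/5.5 = 5.43.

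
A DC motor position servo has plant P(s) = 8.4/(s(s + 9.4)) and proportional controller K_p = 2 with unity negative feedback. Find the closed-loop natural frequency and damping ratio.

1 + K_p·P(s) = 0 gives s² + 9.4s + 16.8 = 0.
Matching s² + 2ζω_n s + ω_n²: ω_n = √16.8 = 4.099 rad/s and 2ζω_n = 9.4, so ζ = 9.4/(2·4.099) = 1.15.

ω_n = 4.1 rad/s, ζ = 1.15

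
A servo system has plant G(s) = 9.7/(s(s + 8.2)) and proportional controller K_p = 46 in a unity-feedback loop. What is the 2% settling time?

Closed-loop characteristic equation: s² + 8.2s + 446.2 = 0, so ω_n = 21.12 rad/s and ζ = 8.2/(2·21.12) = 0.1941.
2% settling time T_s ≈ 4/(ζω_n) = 4/4.1 = 0.976 s.

T_s ≈ 0.976 s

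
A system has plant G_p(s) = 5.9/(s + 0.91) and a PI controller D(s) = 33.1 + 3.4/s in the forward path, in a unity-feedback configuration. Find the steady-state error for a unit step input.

The open loop D(s)G_p(s) has a pole at the origin (type 1), so the static position error constant is infinite and e_ss = 1/(1+∞) = 0.

0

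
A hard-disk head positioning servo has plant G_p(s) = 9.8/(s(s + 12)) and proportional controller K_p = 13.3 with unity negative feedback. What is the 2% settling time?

Closed-loop characteristic equation: s² + 12s + 130.3 = 0, so ω_n = 11.42 rad/s and ζ = 12/(2·11.42) = 0.5255.
2% settling time T_s ≈ 4/(ζω_n) = 4/6 = 0.667 s.

T_s ≈ 0.667 s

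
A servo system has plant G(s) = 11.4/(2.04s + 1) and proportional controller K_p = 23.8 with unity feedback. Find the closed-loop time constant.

τ = 0.00749 s

Closed loop: T(s) = K_p·G/(1+K_p·G) = 271.3/(2.04s + 1 + 271.3), with pole at s = −(1 + 271.3)/2.04 = −133.5.
Closed-loop time constant τ = 1/133.5 = 0.00749 s.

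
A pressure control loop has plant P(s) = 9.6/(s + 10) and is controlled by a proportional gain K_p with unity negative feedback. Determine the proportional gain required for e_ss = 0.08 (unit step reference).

Steady-state error for a unit step on this type-0 loop is 1/(1 + K_p·P(0)).
P(0) = 0.96. Require 1/(1 + K_p·0.96) = 0.08, so 1 + 0.96·K_p = 12.5.
K_p = (12.5 − 1)/0.96 = 12.

K_p = 12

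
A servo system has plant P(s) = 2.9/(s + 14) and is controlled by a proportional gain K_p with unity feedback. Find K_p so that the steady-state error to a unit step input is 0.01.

K_p = 478

Steady-state error for a unit step on this type-0 loop is 1/(1 + K_p·P(0)).
P(0) = 0.2071. Require 1/(1 + K_p·0.2071) = 0.01, so 1 + 0.2071·K_p = 100.
K_p = (100 − 1)/0.2071 = 478.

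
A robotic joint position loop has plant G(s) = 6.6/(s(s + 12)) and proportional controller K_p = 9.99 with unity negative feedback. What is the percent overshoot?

The closed-loop denominator s² + 12s + 65.93 gives ω_n = √65.93 = 8.12 and ζ = 12/(2ω_n) = 0.7389.
%OS = 100·exp(−πζ/√(1−ζ²)) = 100·exp(−π·0.7389/√0.454) = 3.19%.

3.19%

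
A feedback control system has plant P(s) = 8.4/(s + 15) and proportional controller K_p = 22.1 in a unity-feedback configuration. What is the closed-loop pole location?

s = -200.6

Closed-loop transfer function: T(s) = K_p·P(s)/(1 + K_p·P(s)) = 185.6/(s + 15 + 185.6) = 185.6/(s + 200.6).
The closed-loop pole is at s = −200.6.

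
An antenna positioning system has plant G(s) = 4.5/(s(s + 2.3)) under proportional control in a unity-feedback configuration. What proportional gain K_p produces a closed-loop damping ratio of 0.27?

Closed-loop characteristic equation: s² + 2.3s + K_p·4.5 = 0.
So ω_n = √(4.5K_p) and 2ζω_n = 2.3, giving ζ = 2.3/(2√(4.5K_p)).
Setting ζ = 0.27: √(4.5K_p) = 2.3/(2·0.27) = 4.259, so K_p = 18.14/4.5 = 4.03.

K_p = 4.03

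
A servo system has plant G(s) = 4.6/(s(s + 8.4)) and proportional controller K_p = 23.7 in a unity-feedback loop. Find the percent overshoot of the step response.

The closed-loop denominator s² + 8.4s + 109 gives ω_n = √109 = 10.44 and ζ = 8.4/(2ω_n) = 0.4023.
%OS = 100·exp(−πζ/√(1−ζ²)) = 100·exp(−π·0.4023/√0.8382) = 25.2%.

25.2%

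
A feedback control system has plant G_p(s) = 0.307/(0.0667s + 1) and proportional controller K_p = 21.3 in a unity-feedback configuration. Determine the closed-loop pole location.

s = -113

Closed loop: T(s) = K_p·G_p/(1+K_p·G_p) = 6.539/(0.0667s + 1 + 6.539), with pole at s = −(1 + 6.539)/0.0667 = −113.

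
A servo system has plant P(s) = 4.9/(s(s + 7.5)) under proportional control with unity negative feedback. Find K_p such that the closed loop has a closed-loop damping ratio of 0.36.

K_p = 22.1

Closed-loop characteristic equation: s² + 7.5s + K_p·4.9 = 0.
So ω_n = √(4.9K_p) and 2ζω_n = 7.5, giving ζ = 7.5/(2√(4.9K_p)).
Setting ζ = 0.36: √(4.9K_p) = 7.5/(2·0.36) = 10.42, so K_p = 108.5/4.9 = 22.1.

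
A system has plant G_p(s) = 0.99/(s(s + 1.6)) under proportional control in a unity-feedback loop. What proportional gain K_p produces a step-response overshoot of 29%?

K_p = 4.81

From %OS = 100·exp(−πζ/√(1−ζ²)) = 29%, ζ = −ln(0.29)/√(π²+ln²(0.29)) = 0.3666.
Characteristic equation s² + 1.6s + 0.99K_p = 0 gives ζ = 1.6/(2√(0.99K_p)).
Setting ζ = 0.3666: √(0.99K_p) = 1.6/(2·0.3666) = 2.182, so K_p = 4.762/0.99 = 4.81.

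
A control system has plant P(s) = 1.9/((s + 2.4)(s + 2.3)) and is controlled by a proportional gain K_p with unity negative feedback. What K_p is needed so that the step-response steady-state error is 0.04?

K_p = 69.7

For a type-0 loop with proportional control, e_ss = 1/(1 + K_p·P(0)).
P(0) = 0.3442. Require 1/(1 + K_p·0.3442) = 0.04, so 1 + 0.3442·K_p = 25.
K_p = (25 − 1)/0.3442 = 69.7.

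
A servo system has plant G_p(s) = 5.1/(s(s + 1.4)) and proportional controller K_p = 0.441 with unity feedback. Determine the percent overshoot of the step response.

19.1%

The closed-loop denominator s² + 1.4s + 2.249 gives ω_n = √2.249 = 1.5 and ζ = 1.4/(2ω_n) = 0.4668.
%OS = 100·exp(−πζ/√(1−ζ²)) = 100·exp(−π·0.4668/√0.7821) = 19.1%.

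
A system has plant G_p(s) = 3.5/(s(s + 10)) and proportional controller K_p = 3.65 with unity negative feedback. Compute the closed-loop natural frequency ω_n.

With unity feedback the closed-loop characteristic equation is s² + 10s + 3.65·3.5 = s² + 10s + 12.78 = 0.
So ω_n² = 12.78 ⇒ ω_n = 3.574 rad/s, and ζ = 10/(2ω_n) = 1.4.

ω_n = 3.57 rad/s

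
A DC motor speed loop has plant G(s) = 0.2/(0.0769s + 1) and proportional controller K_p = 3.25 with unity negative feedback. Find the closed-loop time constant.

τ = 0.0466 s

Closed loop: T(s) = K_p·G/(1+K_p·G) = 0.65/(0.0769s + 1 + 0.65), with pole at s = −(1 + 0.65)/0.0769 = −21.46.
Closed-loop time constant τ = 1/21.46 = 0.0466 s.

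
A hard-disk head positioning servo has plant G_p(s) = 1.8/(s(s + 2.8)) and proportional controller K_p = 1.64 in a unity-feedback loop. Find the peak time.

T_p = 3.15 s

From 1 + K_pG_p(s) = 0: s² + 2.8s + 2.952 = 0 ⇒ ω_n = 1.718, ζ = 0.8148.
Damped frequency ω_d = ω_n√(1−ζ²) = 0.996 rad/s, so peak time T_p = π/ω_d = 3.15 s.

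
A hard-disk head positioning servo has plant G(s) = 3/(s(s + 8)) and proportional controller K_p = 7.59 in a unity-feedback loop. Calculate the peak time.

Closed-loop characteristic equation: s² + 8s + 22.77 = 0, so ω_n = 4.772 rad/s and ζ = 8/(2·4.772) = 0.8383.
Damped frequency ω_d = ω_n√(1−ζ²) = 2.602 rad/s, so peak time T_p = π/ω_d = 1.21 s.

T_p = 1.21 s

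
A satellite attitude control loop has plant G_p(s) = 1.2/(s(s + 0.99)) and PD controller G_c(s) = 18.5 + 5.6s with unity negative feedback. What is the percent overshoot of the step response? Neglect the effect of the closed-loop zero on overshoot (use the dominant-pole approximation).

Forward path: (18.5 + 5.6s)·1.2/(s(s+0.99)). The closed-loop characteristic equation is s² + (0.99 + 1.2·5.6)s + 1.2·18.5 = 0.
That is s² + 7.71s + 22.2 = 0, so ω_n = 4.712 rad/s and ζ = 7.71/(2·4.712) = 0.8182.
%OS = 100·exp(−πζ/√(1−ζ²)) = 1.14%.

1.14%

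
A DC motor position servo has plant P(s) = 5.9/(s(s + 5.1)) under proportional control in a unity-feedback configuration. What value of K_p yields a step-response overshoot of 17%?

From %OS = 100·exp(−πζ/√(1−ζ²)) = 17%, ζ = −ln(0.17)/√(π²+ln²(0.17)) = 0.4913.
Characteristic equation s² + 5.1s + 5.9K_p = 0 gives ζ = 5.1/(2√(5.9K_p)).
Setting ζ = 0.4913: √(5.9K_p) = 5.1/(2·0.4913) = 5.191, so K_p = 26.94/5.9 = 4.57.

K_p = 4.57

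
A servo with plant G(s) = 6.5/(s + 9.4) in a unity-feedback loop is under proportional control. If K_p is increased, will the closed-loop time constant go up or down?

decrease

The closed-loop bandwidth 9.4+K_p·6.5 grows with K_p, so τ shrinks.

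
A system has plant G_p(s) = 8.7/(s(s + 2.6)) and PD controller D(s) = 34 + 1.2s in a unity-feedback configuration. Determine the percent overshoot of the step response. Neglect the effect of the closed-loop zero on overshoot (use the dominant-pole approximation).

Forward path: (34 + 1.2s)·8.7/(s(s+2.6)). The closed-loop characteristic equation is s² + (2.6 + 8.7·1.2)s + 8.7·34 = 0.
That is s² + 13.04s + 295.8 = 0, so ω_n = 17.2 rad/s and ζ = 13.04/(2·17.2) = 0.3791.
%OS = 100·exp(−πζ/√(1−ζ²)) = 27.6%.

27.6%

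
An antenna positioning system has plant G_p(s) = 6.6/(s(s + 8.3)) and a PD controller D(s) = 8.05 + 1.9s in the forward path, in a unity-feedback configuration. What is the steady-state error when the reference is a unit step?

The open loop D(s)G_p(s) has a pole at the origin (type 1), so the static position error constant is infinite and e_ss = 1/(1+∞) = 0.

0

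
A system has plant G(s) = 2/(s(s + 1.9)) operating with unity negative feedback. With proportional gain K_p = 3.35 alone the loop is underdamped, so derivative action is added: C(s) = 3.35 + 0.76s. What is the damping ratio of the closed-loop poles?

Forward path: (3.35 + 0.76s)·2/(s(s+1.9)). The closed-loop characteristic equation is s² + (1.9 + 2·0.76)s + 2·3.35 = 0.
That is s² + 3.42s + 6.7 = 0, so ω_n = 2.588 rad/s and ζ = 3.42/(2·2.588) = 0.6606.

ζ = 0.661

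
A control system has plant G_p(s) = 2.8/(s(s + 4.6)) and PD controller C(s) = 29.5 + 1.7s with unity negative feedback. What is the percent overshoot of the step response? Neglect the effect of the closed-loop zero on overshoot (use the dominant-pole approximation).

15.2%

Forward path: (29.5 + 1.7s)·2.8/(s(s+4.6)). The closed-loop characteristic equation is s² + (4.6 + 2.8·1.7)s + 2.8·29.5 = 0.
That is s² + 9.36s + 82.6 = 0, so ω_n = 9.088 rad/s and ζ = 9.36/(2·9.088) = 0.5149.
%OS = 100·exp(−πζ/√(1−ζ²)) = 15.2%.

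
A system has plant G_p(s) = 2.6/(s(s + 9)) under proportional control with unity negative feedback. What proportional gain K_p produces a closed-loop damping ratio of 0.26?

Closed-loop characteristic equation: s² + 9s + K_p·2.6 = 0.
So ω_n = √(2.6K_p) and 2ζω_n = 9, giving ζ = 9/(2√(2.6K_p)).
Setting ζ = 0.26: √(2.6K_p) = 9/(2·0.26) = 17.31, so K_p = 299.6/2.6 = 115.

K_p = 115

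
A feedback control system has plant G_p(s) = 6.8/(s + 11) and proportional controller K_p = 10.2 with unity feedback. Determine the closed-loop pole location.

Closed-loop transfer function: T(s) = K_p·G_p(s)/(1 + K_p·G_p(s)) = 69.36/(s + 11 + 69.36) = 69.36/(s + 80.36).
The closed-loop pole is at s = −80.36.

s = -80.36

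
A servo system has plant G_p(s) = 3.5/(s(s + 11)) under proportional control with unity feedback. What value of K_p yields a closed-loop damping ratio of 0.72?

Closed-loop characteristic equation: s² + 11s + K_p·3.5 = 0.
So ω_n = √(3.5K_p) and 2ζω_n = 11, giving ζ = 11/(2√(3.5K_p)).
Setting ζ = 0.72: √(3.5K_p) = 11/(2·0.72) = 7.639, so K_p = 58.35/3.5 = 16.7.

K_p = 16.7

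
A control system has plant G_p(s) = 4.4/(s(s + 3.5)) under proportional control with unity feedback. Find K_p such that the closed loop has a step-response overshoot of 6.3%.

K_p = 1.59

From %OS = 100·exp(−πζ/√(1−ζ²)) = 6.3%, ζ = −ln(0.063)/√(π²+ln²(0.063)) = 0.6606.
Characteristic equation s² + 3.5s + 4.4K_p = 0 gives ζ = 3.5/(2√(4.4K_p)).
Setting ζ = 0.6606: √(4.4K_p) = 3.5/(2·0.6606) = 2.649, so K_p = 7.017/4.4 = 1.59.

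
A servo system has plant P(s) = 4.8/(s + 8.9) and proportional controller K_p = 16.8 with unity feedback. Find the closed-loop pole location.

Closed-loop transfer function: T(s) = K_p·P(s)/(1 + K_p·P(s)) = 80.64/(s + 8.9 + 80.64) = 80.64/(s + 89.54).
The closed-loop pole is at s = −89.54.

s = -89.54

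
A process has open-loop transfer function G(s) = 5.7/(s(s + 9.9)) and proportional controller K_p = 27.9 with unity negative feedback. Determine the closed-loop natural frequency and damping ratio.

ω_n = 12.6 rad/s, ζ = 0.393

1 + K_p·G(s) = 0 gives s² + 9.9s + 159 = 0.
Matching s² + 2ζω_n s + ω_n²: ω_n = √159 = 12.61 rad/s and 2ζω_n = 9.9, so ζ = 9.9/(2·12.61) = 0.393.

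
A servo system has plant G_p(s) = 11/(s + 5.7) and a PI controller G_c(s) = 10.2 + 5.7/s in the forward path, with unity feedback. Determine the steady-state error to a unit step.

0

The open loop G_c(s)G_p(s) has a pole at the origin (type 1), so the static position error constant is infinite and e_ss = 1/(1+∞) = 0.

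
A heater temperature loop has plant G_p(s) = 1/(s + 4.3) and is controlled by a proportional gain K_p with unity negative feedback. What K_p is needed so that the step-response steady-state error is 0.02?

K_p = 211

The loop is type 0, so e_ss(step) = 1/(1 + K_pos) with K_pos = K_p·G_p(0).
G_p(0) = 0.2326. Require 1/(1 + K_p·0.2326) = 0.02, so 1 + 0.2326·K_p = 50.
K_p = (50 − 1)/0.2326 = 211.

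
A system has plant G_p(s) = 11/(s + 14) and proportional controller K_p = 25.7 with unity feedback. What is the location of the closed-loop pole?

Closed-loop transfer function: T(s) = K_p·G_p(s)/(1 + K_p·G_p(s)) = 282.7/(s + 14 + 282.7) = 282.7/(s + 296.7).
The closed-loop pole is at s = −296.7.

s = -296.7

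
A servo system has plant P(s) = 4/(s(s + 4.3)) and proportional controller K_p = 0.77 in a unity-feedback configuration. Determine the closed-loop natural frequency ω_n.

1 + K_p·P(s) = 0 gives s² + 4.3s + 3.08 = 0.
So ω_n² = 3.08 ⇒ ω_n = 1.755 rad/s, and ζ = 4.3/(2ω_n) = 1.23.

ω_n = 1.75 rad/s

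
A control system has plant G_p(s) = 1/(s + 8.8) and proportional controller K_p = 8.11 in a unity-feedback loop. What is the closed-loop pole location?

s = -16.91

Closed-loop transfer function: T(s) = K_p·G_p(s)/(1 + K_p·G_p(s)) = 8.11/(s + 8.8 + 8.11) = 8.11/(s + 16.91).
The closed-loop pole is at s = −16.91.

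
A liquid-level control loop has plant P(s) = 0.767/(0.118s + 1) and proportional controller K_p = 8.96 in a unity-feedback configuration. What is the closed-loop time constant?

Closed loop: T(s) = K_p·P/(1+K_p·P) = 6.872/(0.118s + 1 + 6.872), with pole at s = −(1 + 6.872)/0.118 = −66.71.
Closed-loop time constant τ = 1/66.71 = 0.015 s.

τ = 0.015 s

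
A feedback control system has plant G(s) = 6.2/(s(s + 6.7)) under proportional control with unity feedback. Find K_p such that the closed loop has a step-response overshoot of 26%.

From %OS = 100·exp(−πζ/√(1−ζ²)) = 26%, ζ = −ln(0.26)/√(π²+ln²(0.26)) = 0.3941.
Characteristic equation s² + 6.7s + 6.2K_p = 0 gives ζ = 6.7/(2√(6.2K_p)).
Setting ζ = 0.3941: √(6.2K_p) = 6.7/(2·0.3941) = 8.501, so K_p = 72.26/6.2 = 11.7.

K_p = 11.7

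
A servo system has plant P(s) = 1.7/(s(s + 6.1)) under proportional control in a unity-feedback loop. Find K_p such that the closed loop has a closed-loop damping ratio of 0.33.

Closed-loop characteristic equation: s² + 6.1s + K_p·1.7 = 0.
So ω_n = √(1.7K_p) and 2ζω_n = 6.1, giving ζ = 6.1/(2√(1.7K_p)).
Setting ζ = 0.33: √(1.7K_p) = 6.1/(2·0.33) = 9.242, so K_p = 85.42/1.7 = 50.2.

K_p = 50.2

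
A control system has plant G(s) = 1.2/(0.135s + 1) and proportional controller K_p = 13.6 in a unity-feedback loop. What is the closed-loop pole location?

s = -128.3

Closed loop: T(s) = K_p·G/(1+K_p·G) = 16.32/(0.135s + 1 + 16.32), with pole at s = −(1 + 16.32)/0.135 = −128.3.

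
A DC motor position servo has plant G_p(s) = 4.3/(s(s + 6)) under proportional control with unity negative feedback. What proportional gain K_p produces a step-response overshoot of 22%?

K_p = 11.1

From %OS = 100·exp(−πζ/√(1−ζ²)) = 22%, ζ = −ln(0.22)/√(π²+ln²(0.22)) = 0.4342.
Characteristic equation s² + 6s + 4.3K_p = 0 gives ζ = 6/(2√(4.3K_p)).
Setting ζ = 0.4342: √(4.3K_p) = 6/(2·0.4342) = 6.91, so K_p = 47.75/4.3 = 11.1.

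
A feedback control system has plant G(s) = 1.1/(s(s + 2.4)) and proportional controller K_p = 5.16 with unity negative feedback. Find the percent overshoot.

From 1 + K_pG(s) = 0: s² + 2.4s + 5.676 = 0 ⇒ ω_n = 2.382, ζ = 0.5037.
%OS = 100·exp(−πζ/√(1−ζ²)) = 100·exp(−π·0.5037/√0.7463) = 16%.

16%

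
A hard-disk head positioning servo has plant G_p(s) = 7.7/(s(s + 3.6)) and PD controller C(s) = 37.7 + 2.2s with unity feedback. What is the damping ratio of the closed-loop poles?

ζ = 0.603

Forward path: (37.7 + 2.2s)·7.7/(s(s+3.6)). The closed-loop characteristic equation is s² + (3.6 + 7.7·2.2)s + 7.7·37.7 = 0.
That is s² + 20.54s + 290.3 = 0, so ω_n = 17.04 rad/s and ζ = 20.54/(2·17.04) = 0.6028.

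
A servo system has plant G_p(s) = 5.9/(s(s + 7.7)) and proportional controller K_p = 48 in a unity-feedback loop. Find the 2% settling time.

T_s ≈ 1.04 s

Closed-loop characteristic equation: s² + 7.7s + 283.2 = 0, so ω_n = 16.83 rad/s and ζ = 7.7/(2·16.83) = 0.2288.
2% settling time T_s ≈ 4/(ζω_n) = 4/3.85 = 1.04 s.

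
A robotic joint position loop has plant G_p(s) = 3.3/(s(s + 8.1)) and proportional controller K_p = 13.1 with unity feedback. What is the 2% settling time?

The closed-loop denominator s² + 8.1s + 43.23 gives ω_n = √43.23 = 6.575 and ζ = 8.1/(2ω_n) = 0.616.
2% settling time T_s ≈ 4/(ζω_n) = 4/4.05 = 0.988 s.

T_s ≈ 0.988 s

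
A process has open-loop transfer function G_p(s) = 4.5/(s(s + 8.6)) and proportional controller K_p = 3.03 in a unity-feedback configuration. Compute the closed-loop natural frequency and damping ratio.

With unity feedback the closed-loop characteristic equation is s² + 8.6s + 3.03·4.5 = s² + 8.6s + 13.63 = 0.
So ω_n² = 13.63 ⇒ ω_n = 3.693 rad/s, and ζ = 8.6/(2ω_n) = 1.16.

ω_n = 3.69 rad/s, ζ = 1.16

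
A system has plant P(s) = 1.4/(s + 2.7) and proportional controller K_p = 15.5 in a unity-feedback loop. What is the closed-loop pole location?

s = -24.4

Closed-loop transfer function: T(s) = K_p·P(s)/(1 + K_p·P(s)) = 21.7/(s + 2.7 + 21.7) = 21.7/(s + 24.4).
The closed-loop pole is at s = −24.4.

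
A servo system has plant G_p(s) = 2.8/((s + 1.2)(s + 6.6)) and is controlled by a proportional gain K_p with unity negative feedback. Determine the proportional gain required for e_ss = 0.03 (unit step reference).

The loop is type 0, so e_ss(step) = 1/(1 + K_pos) with K_pos = K_p·G_p(0).
G_p(0) = 0.3535. Require 1/(1 + K_p·0.3535) = 0.03, so 1 + 0.3535·K_p = 33.33.
K_p = (33.33 − 1)/0.3535 = 91.5.

K_p = 91.5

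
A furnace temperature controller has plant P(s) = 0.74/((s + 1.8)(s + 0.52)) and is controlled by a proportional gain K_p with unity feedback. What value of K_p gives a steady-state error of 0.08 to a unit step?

The loop is type 0, so e_ss(step) = 1/(1 + K_pos) with K_pos = K_p·P(0).
P(0) = 0.7906. Require 1/(1 + K_p·0.7906) = 0.08, so 1 + 0.7906·K_p = 12.5.
K_p = (12.5 − 1)/0.7906 = 14.5.

K_p = 14.5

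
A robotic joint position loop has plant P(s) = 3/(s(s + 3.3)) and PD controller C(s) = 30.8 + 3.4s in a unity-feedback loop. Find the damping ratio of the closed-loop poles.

Forward path: (30.8 + 3.4s)·3/(s(s+3.3)). The closed-loop characteristic equation is s² + (3.3 + 3·3.4)s + 3·30.8 = 0.
That is s² + 13.5s + 92.4 = 0, so ω_n = 9.612 rad/s and ζ = 13.5/(2·9.612) = 0.7022.

ζ = 0.702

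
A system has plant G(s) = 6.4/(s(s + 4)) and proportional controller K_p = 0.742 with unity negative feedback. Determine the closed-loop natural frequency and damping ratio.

ω_n = 2.18 rad/s, ζ = 0.918

1 + K_p·G(s) = 0 gives s² + 4s + 4.749 = 0.
Matching s² + 2ζω_n s + ω_n²: ω_n = √4.749 = 2.179 rad/s and 2ζω_n = 4, so ζ = 4/(2·2.179) = 0.918.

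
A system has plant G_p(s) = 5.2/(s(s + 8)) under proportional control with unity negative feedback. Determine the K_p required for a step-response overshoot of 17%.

From %OS = 100·exp(−πζ/√(1−ζ²)) = 17%, ζ = −ln(0.17)/√(π²+ln²(0.17)) = 0.4913.
Characteristic equation s² + 8s + 5.2K_p = 0 gives ζ = 8/(2√(5.2K_p)).
Setting ζ = 0.4913: √(5.2K_p) = 8/(2·0.4913) = 8.142, so K_p = 66.29/5.2 = 12.7.

K_p = 12.7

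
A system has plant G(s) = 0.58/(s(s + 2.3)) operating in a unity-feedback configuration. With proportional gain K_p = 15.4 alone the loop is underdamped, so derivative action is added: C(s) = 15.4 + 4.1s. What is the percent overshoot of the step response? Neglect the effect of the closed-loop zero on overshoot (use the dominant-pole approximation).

1.93%

Forward path: (15.4 + 4.1s)·0.58/(s(s+2.3)). The closed-loop characteristic equation is s² + (2.3 + 0.58·4.1)s + 0.58·15.4 = 0.
That is s² + 4.678s + 8.932 = 0, so ω_n = 2.989 rad/s and ζ = 4.678/(2·2.989) = 0.7826.
%OS = 100·exp(−πζ/√(1−ζ²)) = 1.93%.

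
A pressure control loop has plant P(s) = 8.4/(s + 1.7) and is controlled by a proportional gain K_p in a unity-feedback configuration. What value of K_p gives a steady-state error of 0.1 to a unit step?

K_p = 1.82

The loop is type 0, so e_ss(step) = 1/(1 + K_pos) with K_pos = K_p·P(0).
P(0) = 4.941. Require 1/(1 + K_p·4.941) = 0.1, so 1 + 4.941·K_p = 10.
K_p = (10 − 1)/4.941 = 1.82.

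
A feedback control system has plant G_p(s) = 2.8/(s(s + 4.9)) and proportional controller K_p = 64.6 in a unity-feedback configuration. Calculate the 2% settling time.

T_s ≈ 1.63 s

Closed-loop characteristic equation: s² + 4.9s + 180.9 = 0, so ω_n = 13.45 rad/s and ζ = 4.9/(2·13.45) = 0.1822.
2% settling time T_s ≈ 4/(ζω_n) = 4/2.45 = 1.63 s.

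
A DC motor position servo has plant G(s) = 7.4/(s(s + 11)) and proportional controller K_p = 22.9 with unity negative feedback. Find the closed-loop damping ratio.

With unity feedback the closed-loop characteristic equation is s² + 11s + 22.9·7.4 = s² + 11s + 169.5 = 0.
Matching s² + 2ζω_n s + ω_n²: ω_n = √169.5 = 13.02 rad/s and 2ζω_n = 11, so ζ = 11/(2·13.02) = 0.423.

ζ = 0.423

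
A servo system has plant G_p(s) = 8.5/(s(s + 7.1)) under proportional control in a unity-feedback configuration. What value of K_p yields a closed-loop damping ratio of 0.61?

Closed-loop characteristic equation: s² + 7.1s + K_p·8.5 = 0.
So ω_n = √(8.5K_p) and 2ζω_n = 7.1, giving ζ = 7.1/(2√(8.5K_p)).
Setting ζ = 0.61: √(8.5K_p) = 7.1/(2·0.61) = 5.82, so K_p = 33.87/8.5 = 3.98.

K_p = 3.98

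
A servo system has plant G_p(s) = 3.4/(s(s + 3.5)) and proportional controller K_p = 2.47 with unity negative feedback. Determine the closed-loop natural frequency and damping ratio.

ω_n = 2.9 rad/s, ζ = 0.604

With unity feedback the closed-loop characteristic equation is s² + 3.5s + 2.47·3.4 = s² + 3.5s + 8.398 = 0.
So ω_n² = 8.398 ⇒ ω_n = 2.898 rad/s, and ζ = 3.5/(2ω_n) = 0.604.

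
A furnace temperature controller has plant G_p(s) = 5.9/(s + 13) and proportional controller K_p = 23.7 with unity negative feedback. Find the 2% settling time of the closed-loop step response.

Closed-loop transfer function: T(s) = K_p·G_p(s)/(1 + K_p·G_p(s)) = 139.8/(s + 13 + 139.8) = 139.8/(s + 152.8).
Time constant τ = 1/152.8 = 0.006543 s, so the 2% settling time is about 4τ = 0.0262 s.

T_s ≈ 0.0262 s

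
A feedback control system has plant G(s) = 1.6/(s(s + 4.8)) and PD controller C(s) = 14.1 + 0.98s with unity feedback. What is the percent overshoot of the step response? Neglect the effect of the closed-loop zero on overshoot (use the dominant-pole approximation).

5.85%

Forward path: (14.1 + 0.98s)·1.6/(s(s+4.8)). The closed-loop characteristic equation is s² + (4.8 + 1.6·0.98)s + 1.6·14.1 = 0.
That is s² + 6.368s + 22.56 = 0, so ω_n = 4.75 rad/s and ζ = 6.368/(2·4.75) = 0.6704.
%OS = 100·exp(−πζ/√(1−ζ²)) = 5.85%.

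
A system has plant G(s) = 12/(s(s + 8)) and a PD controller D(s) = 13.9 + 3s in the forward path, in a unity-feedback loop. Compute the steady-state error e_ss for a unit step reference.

The open loop D(s)G(s) has a pole at the origin (type 1), so the static position error constant is infinite and e_ss = 1/(1+∞) = 0.

0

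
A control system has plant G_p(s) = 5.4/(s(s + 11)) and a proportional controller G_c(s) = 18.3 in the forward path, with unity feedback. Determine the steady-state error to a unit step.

0

The open loop G_c(s)G_p(s) has a pole at the origin (type 1), so the static position error constant is infinite and e_ss = 1/(1+∞) = 0.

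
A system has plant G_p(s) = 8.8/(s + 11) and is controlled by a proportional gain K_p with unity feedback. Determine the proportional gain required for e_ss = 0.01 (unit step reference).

K_p = 124

The loop is type 0, so e_ss(step) = 1/(1 + K_pos) with K_pos = K_p·G_p(0).
G_p(0) = 0.8. Require 1/(1 + K_p·0.8) = 0.01, so 1 + 0.8·K_p = 100.
K_p = (100 − 1)/0.8 = 124.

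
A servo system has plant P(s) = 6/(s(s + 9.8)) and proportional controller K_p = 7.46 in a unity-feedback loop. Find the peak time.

T_p = 0.69 s

The closed-loop denominator s² + 9.8s + 44.76 gives ω_n = √44.76 = 6.69 and ζ = 9.8/(2ω_n) = 0.7324.
Damped frequency ω_d = ω_n√(1−ζ²) = 4.555 rad/s, so peak time T_p = π/ω_d = 0.69 s.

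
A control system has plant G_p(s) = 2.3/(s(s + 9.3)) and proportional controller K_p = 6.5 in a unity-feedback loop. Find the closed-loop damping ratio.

ζ = 1.2

The closed-loop denominator is s(s+9.3) + 6.5·2.3 = s² + 9.3s + 14.95.
So ω_n² = 14.95 ⇒ ω_n = 3.867 rad/s, and ζ = 9.3/(2ω_n) = 1.2.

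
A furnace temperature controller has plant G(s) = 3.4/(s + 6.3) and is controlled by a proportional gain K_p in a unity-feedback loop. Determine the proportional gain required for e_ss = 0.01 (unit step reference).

The loop is type 0, so e_ss(step) = 1/(1 + K_pos) with K_pos = K_p·G(0).
G(0) = 0.5397. Require 1/(1 + K_p·0.5397) = 0.01, so 1 + 0.5397·K_p = 100.
K_p = (100 − 1)/0.5397 = 183.

K_p = 183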